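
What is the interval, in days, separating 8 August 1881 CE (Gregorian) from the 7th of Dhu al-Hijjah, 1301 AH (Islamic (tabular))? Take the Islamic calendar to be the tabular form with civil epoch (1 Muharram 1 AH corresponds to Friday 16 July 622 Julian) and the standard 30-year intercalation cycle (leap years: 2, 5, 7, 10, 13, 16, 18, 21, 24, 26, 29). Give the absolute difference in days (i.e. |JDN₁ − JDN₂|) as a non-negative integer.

First date → JDN 2408301; second date → JDN 2409448.
The interval is |2408301 − 2409448| = 1147 days.

1147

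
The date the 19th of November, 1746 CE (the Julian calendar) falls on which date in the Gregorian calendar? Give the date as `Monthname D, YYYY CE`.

November 30, 1746 CE

At this point the Julian calendar is 11 days behind the Gregorian.
19 November 1746 Julian + 11 days → 30 November 1746 Gregorian.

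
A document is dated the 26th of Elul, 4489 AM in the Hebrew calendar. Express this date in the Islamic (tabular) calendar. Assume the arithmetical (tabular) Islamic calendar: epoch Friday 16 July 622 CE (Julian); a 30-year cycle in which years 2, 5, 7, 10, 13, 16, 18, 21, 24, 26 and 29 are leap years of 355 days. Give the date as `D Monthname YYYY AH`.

The source date corresponds to 29 August 729 in the proleptic Gregorian calendar (JDN 1987562).
That day falls on 25 Jumada al-Awwal 111 AH in the tabular Islamic calendar.

25 Jumada al-Awwal 111 AH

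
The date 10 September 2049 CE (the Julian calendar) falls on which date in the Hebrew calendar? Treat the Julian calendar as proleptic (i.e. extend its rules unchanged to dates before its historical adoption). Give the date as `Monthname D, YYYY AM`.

Elul 26, 5809 AM

Both dates share Julian Day Number 2469708; in the Hebrew calendar that is 26 Elul 5809 AM.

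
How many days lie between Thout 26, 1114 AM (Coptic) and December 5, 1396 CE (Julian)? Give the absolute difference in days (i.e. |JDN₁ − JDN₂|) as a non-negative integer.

292

First date → JDN 2231578; second date → JDN 2231286.
The interval is |2231578 − 2231286| = 292 days.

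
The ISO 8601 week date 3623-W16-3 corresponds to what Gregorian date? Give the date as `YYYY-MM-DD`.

3623-04-19

ISO week 1 of 3623 is the week containing the first Thursday of 3623.
Week 16, day 3 (Wednesday) lands on 3623-04-19.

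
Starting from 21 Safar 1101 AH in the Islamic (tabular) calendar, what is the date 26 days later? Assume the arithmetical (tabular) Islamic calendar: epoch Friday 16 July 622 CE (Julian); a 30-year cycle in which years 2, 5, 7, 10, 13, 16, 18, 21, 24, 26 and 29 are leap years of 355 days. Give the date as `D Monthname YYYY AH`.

Counting 26 days forward from JDN 2338293 reaches JDN 2338319, which is 18 Rabi' al-Awwal 1101 AH.

18 Rabi' al-Awwal 1101 AH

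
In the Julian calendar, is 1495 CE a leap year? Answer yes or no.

no

1495 mod 4 = 3, so it is a common year in the Julian calendar.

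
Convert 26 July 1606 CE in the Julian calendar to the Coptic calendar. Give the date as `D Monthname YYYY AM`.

2 Mesori 1322 AM

The source date corresponds to 5 August 1606 in the Gregorian calendar (JDN 2307856).
That day falls on 2 Mesori 1322 AM in the Coptic calendar.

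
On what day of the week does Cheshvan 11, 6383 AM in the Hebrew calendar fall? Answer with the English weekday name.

Thursday

In the Gregorian calendar this is 7 November 2622 (JDN 2679036).
Since JDN mod 7 = 3 (0 = Monday), the day is Thursday.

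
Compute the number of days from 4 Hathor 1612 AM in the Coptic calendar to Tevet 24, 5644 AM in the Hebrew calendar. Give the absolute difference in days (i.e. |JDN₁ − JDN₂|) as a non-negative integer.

First date → JDN 2413511; second date → JDN 2409198.
The interval is |2413511 − 2409198| = 4313 days.

4313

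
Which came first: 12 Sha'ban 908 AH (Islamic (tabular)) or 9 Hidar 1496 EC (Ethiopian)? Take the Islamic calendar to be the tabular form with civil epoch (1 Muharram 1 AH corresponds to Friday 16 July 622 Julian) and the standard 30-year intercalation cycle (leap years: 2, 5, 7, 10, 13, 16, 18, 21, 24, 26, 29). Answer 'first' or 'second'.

first

Converting both to JDN: 2270069 vs 2270338; the smaller is the first.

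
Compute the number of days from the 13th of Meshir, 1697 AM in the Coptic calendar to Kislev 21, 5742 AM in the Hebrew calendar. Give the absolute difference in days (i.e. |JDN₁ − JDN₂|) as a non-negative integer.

First date → JDN 2444656; second date → JDN 2444956.
The interval is |2444656 − 2444956| = 300 days.

300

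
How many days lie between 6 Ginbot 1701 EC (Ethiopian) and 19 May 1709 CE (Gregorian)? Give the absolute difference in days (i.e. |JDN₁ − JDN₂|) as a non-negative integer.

JDN of the first date = 2345391.
JDN of the second date = 2345398.
|2345398 − 2345391| = 7.

7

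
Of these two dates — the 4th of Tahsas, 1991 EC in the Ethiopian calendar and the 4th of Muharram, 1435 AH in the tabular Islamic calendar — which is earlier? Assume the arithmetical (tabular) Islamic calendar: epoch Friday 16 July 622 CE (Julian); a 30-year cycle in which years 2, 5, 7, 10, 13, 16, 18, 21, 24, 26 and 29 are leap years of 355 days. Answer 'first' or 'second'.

The two dates have Julian Day Numbers 2451161 and 2456605 respectively.
Since 2451161 < 2456605, the first date comes first.

first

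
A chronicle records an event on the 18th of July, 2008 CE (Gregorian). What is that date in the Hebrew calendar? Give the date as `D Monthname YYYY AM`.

Julian Day Number of the source date = 2454666.
Converting JDN 2454666 to the Hebrew calendar gives 15 Tammuz 5768 AM.

15 Tammuz 5768 AM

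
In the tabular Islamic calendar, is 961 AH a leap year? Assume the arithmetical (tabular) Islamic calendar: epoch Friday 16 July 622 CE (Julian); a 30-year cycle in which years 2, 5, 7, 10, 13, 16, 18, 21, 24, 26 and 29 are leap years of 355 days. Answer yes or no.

Year 961 AH is year 1 of its 30-year cycle; leap positions are 2, 5, 7, 10, 13, 16, 18, 21, 24, 26, 29, so it is a common year (354 days).

no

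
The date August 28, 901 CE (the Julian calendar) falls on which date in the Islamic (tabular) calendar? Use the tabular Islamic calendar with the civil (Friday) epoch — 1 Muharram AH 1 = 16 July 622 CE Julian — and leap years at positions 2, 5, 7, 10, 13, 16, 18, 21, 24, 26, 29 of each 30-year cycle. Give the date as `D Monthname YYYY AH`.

The source date corresponds to 2 September 901 in the proleptic Gregorian calendar (JDN 2050388).
That day falls on 10 Ramadan 288 AH in the tabular Islamic calendar.

10 Ramadan 288 AH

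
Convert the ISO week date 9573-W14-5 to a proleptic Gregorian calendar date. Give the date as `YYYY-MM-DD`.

9573-04-06

ISO week 1 of 9573 is the week containing the first Thursday of 9573.
Week 14, day 5 (Friday) lands on 9573-04-06.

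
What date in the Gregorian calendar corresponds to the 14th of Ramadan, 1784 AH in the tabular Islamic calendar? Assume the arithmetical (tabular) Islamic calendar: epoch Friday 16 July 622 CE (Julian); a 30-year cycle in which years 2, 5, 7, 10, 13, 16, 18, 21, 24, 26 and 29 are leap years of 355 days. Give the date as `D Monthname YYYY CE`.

Both dates share Julian Day Number 2580525; in the Gregorian calendar that is 19 February 2353 CE.

19 February 2353 CE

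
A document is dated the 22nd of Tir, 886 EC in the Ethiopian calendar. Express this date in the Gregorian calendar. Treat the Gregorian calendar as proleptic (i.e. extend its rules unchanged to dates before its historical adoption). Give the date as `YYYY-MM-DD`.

0894-01-21

Julian Day Number of the source date = 2047608.
Converting JDN 2047608 to the Gregorian calendar gives 21 January 894 CE.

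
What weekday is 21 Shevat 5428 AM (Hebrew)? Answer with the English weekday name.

This is JDN 2330318 (3 February 1668 Gregorian).
2330318 ≡ 4 (mod 7); counting from Monday = 0 gives Friday.

Friday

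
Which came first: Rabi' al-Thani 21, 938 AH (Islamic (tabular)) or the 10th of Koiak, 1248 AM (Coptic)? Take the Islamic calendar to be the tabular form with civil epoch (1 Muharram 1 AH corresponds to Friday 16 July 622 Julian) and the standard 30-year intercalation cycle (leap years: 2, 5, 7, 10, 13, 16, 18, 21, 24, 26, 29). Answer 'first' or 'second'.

first

First date → JDN 2280591; second date → JDN 2280596.
JDN 2280591 < JDN 2280596, so the first date is earlier.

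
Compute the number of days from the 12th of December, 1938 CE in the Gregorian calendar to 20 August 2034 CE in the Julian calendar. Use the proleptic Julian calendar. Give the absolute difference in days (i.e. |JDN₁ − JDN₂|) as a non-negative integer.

34963

JDN of the first date = 2429245.
JDN of the second date = 2464208.
|2464208 − 2429245| = 34963.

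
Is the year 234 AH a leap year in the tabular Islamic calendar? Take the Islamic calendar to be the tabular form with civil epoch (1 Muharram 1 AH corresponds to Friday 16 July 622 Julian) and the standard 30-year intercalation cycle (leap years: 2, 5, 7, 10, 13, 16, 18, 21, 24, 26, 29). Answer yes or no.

Year 234 AH is year 24 of its 30-year cycle; leap positions are 2, 5, 7, 10, 13, 16, 18, 21, 24, 26, 29, so it is a leap year (355 days).

yes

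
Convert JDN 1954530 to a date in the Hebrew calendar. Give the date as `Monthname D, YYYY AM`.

JDN 1954530 is 22 March 639 in the proleptic Gregorian calendar.
In the Hebrew calendar that day is Nisan 9, 4399 AM.

Nisan 9, 4399 AM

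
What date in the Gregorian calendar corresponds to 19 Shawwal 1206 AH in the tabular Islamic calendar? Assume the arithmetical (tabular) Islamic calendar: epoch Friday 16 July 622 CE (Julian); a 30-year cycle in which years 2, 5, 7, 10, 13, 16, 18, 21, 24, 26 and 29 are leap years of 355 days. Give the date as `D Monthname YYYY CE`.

10 June 1792 CE

Julian Day Number of the source date = 2375736.
Converting JDN 2375736 to the Gregorian calendar gives 10 June 1792 CE.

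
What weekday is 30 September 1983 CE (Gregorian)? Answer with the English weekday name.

Friday

Since JDN mod 7 = 4 (0 = Monday), the day is Friday.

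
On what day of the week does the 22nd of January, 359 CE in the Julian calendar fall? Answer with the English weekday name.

In the proleptic Gregorian calendar this is 23 January 359 (JDN 1852204).
1852204 ≡ 4 (mod 7); counting from Monday = 0 gives Friday.

Friday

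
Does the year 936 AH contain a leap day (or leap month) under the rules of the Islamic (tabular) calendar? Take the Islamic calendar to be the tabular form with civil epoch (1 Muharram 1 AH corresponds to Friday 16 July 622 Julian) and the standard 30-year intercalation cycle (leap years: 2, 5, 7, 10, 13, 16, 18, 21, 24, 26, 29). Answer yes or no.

no

Year 936 AH is year 6 of its 30-year cycle; leap positions are 2, 5, 7, 10, 13, 16, 18, 21, 24, 26, 29, so it is a common year (354 days).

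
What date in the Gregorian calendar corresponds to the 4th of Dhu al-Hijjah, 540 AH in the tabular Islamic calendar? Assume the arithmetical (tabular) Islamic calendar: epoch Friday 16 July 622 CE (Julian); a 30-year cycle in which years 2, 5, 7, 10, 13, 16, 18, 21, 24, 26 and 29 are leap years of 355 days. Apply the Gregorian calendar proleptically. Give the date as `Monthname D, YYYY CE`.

Both dates share Julian Day Number 2139772; in the Gregorian calendar that is 25 May 1146 CE.

May 25, 1146 CE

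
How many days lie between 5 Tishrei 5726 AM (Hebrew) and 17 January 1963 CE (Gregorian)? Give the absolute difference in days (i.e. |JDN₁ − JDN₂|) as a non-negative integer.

JDN of the first date = 2439035.
JDN of the second date = 2438047.
|2438047 − 2439035| = 988.

988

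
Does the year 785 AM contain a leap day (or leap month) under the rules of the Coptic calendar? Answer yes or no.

785 mod 4 = 1; in the Coptic calendar a year is leap when year mod 4 = 3, so it is a common year.

no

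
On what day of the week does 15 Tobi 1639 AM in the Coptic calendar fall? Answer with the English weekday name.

Tuesday

In the Gregorian calendar this is 23 January 1923 (JDN 2423443).
JDN 2423443 mod 7 = 1, and JDN 0 was a Monday, so this is a Tuesday.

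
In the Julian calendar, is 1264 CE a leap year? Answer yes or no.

1264 mod 4 = 0, so it is a leap year in the Julian calendar.

yes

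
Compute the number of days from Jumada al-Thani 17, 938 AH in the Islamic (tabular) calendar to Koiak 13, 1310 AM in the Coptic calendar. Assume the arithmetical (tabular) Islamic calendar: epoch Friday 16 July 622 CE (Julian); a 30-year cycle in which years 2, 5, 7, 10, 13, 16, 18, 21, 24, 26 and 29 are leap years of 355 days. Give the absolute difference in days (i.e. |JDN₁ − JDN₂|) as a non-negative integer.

22598

First date → JDN 2280646; second date → JDN 2303244.
The interval is |2280646 − 2303244| = 22598 days.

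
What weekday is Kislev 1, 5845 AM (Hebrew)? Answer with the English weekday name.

Equivalently 29 November 2084 Gregorian, JDN 2482559.
Since JDN mod 7 = 2 (0 = Monday), the day is Wednesday.

Wednesday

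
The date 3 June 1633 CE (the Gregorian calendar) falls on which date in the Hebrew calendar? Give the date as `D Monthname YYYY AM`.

Julian Day Number of the source date = 2317655.
Converting JDN 2317655 to the Hebrew calendar gives 25 Sivan 5393 AM.

25 Sivan 5393 AM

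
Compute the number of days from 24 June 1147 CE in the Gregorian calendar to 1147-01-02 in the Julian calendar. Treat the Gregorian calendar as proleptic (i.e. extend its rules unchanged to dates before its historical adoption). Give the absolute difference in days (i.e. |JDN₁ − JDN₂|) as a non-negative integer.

JDN of the first date = 2140167.
JDN of the second date = 2140001.
|2140001 − 2140167| = 166.

166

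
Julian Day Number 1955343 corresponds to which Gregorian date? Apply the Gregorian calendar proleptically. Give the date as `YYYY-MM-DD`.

JDN 2451545 is 1 Jan 2000; 1955343 is −496202 days from there.

0641-06-12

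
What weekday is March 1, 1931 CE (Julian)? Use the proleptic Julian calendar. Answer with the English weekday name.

Equivalently 14 March 1931 Gregorian, JDN 2426415.
Since JDN mod 7 = 5 (0 = Monday), the day is Saturday.

Saturday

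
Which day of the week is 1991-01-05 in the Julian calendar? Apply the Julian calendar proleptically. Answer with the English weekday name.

Friday

This is JDN 2448275 (18 January 1991 Gregorian).
JDN 2448275 mod 7 = 4, and JDN 0 was a Monday, so this is a Friday.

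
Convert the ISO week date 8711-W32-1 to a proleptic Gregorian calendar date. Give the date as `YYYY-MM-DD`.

ISO week 1 of 8711 is the week containing the first Thursday of 8711.
Week 32, day 1 (Monday) lands on 8711-08-07.

8711-08-07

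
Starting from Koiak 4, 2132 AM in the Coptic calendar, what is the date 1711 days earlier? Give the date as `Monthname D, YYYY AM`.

Paremhat 30, 2127 AM

The starting date is JDN 2603471; 2603471 − 1711 = 2601760.
JDN 2601760 corresponds to Paremhat 30, 2127 AM.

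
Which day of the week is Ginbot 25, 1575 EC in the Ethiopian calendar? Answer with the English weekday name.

Monday

In the Gregorian calendar this is 30 May 1583 (JDN 2299388).
Since JDN mod 7 = 0 (0 = Monday), the day is Monday.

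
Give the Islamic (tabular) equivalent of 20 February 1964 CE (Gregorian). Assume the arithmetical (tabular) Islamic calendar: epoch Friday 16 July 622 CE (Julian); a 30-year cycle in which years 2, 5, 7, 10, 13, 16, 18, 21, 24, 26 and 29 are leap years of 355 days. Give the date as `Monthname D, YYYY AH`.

Julian Day Number of the source date = 2438446.
Converting JDN 2438446 to the tabular Islamic calendar gives 6 Shawwal 1383 AH.

Shawwal 6, 1383 AH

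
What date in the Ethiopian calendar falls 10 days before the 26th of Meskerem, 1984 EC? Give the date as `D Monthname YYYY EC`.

16 Meskerem 1984 EC

The starting date is JDN 2448537; 2448537 − 10 = 2448527.
JDN 2448527 corresponds to 16 Meskerem 1984 EC.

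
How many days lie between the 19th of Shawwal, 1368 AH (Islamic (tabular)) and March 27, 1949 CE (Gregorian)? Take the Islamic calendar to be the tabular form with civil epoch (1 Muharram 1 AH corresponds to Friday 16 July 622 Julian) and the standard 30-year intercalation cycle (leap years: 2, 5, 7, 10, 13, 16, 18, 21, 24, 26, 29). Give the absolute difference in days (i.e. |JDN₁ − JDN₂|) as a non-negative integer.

JDN of the first date = 2433143.
JDN of the second date = 2433003.
|2433003 − 2433143| = 140.

140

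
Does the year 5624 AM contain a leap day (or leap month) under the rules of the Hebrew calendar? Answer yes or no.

yes

Hebrew year 5624 is year 19 of its 19-year Metonic cycle; leap years are at positions 3, 6, 8, 11, 14, 17, 19, so it is a leap year (13 months).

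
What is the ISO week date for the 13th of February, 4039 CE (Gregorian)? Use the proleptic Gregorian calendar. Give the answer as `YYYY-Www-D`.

4039-W06-7

The weekday is Sunday (ISO weekday 7).
That Sunday belongs to ISO week 6 of ISO year 4039.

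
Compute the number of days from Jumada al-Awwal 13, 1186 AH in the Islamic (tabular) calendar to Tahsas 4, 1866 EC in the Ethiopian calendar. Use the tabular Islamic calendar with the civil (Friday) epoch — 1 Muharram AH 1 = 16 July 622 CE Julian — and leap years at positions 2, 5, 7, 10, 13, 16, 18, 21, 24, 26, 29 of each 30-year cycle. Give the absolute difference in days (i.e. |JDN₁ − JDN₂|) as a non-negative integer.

37011

JDN of the first date = 2368494.
JDN of the second date = 2405505.
|2405505 − 2368494| = 37011.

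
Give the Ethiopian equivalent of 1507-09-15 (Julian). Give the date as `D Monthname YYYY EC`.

Julian Day Number of the source date = 2271747.
Converting JDN 2271747 to the Ethiopian calendar gives 17 Meskerem 1500 EC.

17 Meskerem 1500 EC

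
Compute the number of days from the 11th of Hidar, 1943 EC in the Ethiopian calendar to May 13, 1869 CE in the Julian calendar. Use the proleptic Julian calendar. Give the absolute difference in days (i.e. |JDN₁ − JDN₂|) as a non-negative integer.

First date → JDN 2433606; second date → JDN 2403843.
The interval is |2433606 − 2403843| = 29763 days.

29763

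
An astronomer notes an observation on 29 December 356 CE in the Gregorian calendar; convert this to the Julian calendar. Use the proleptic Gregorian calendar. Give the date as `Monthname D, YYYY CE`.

December 28, 356 CE

At this point the Julian calendar is 1 day behind the Gregorian.
29 December 356 Gregorian − 1 day → 28 December 356 Julian.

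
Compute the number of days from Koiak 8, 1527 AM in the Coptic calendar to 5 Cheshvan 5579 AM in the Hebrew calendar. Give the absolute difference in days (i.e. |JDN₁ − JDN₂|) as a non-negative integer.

2880

JDN of the first date = 2382498.
JDN of the second date = 2385378.
|2385378 − 2382498| = 2880.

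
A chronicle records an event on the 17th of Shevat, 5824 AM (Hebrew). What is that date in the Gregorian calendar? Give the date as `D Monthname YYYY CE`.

Julian Day Number of the source date = 2474955.
Converting JDN 2474955 to the Gregorian calendar gives 4 February 2064 CE.

4 February 2064 CE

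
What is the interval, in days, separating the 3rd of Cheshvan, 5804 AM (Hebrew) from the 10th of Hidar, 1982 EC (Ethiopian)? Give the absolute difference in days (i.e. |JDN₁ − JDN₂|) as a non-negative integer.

19710

JDN of the first date = 2467560.
JDN of the second date = 2447850.
|2447850 − 2467560| = 19710.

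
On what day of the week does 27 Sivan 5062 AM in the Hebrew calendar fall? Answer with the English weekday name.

Sunday

This is JDN 2196788 (2 July 1302 Gregorian).
2196788 ≡ 6 (mod 7); counting from Monday = 0 gives Sunday.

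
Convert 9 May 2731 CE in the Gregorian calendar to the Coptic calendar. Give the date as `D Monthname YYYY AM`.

25 Parmouti 2447 AM

Julian Day Number of the source date = 2718665.
Converting JDN 2718665 to the Coptic calendar gives 25 Parmouti 2447 AM.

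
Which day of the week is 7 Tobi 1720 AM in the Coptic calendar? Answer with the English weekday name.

Friday

This is JDN 2453021 (16 January 2004 Gregorian).
2453021 ≡ 4 (mod 7); counting from Monday = 0 gives Friday.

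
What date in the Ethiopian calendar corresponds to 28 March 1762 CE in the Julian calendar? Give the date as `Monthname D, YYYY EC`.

Julian Day Number of the source date = 2364715.
Converting JDN 2364715 to the Ethiopian calendar gives 2 Miyazya 1754 EC.

Miyazya 2, 1754 EC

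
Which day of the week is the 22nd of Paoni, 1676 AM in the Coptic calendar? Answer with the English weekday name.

Equivalently 29 June 1960 Gregorian, JDN 2437115.
2437115 ≡ 2 (mod 7); counting from Monday = 0 gives Wednesday.

Wednesday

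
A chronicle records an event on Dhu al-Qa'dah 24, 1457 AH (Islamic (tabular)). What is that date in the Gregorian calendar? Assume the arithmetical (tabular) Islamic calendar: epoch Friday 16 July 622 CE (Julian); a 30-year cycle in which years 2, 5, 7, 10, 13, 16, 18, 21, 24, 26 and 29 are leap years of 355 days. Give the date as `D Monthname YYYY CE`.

23 January 2036 CE

Julian Day Number of the source date = 2464716.
Converting JDN 2464716 to the Gregorian calendar gives 23 January 2036 CE.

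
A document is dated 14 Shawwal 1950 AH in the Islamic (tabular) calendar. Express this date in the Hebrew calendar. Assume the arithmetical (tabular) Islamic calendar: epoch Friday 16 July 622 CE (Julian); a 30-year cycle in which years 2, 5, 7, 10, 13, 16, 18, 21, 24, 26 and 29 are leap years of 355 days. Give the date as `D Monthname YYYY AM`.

14 Nisan 6274 AM

Both dates share Julian Day Number 2639380; in the Hebrew calendar that is 14 Nisan 6274 AM.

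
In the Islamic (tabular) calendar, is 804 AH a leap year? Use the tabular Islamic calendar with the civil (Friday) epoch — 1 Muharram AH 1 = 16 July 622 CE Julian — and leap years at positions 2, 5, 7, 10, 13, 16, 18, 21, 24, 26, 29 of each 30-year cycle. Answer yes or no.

Year 804 AH is year 24 of its 30-year cycle; leap positions are 2, 5, 7, 10, 13, 16, 18, 21, 24, 26, 29, so it is a leap year (355 days).

yes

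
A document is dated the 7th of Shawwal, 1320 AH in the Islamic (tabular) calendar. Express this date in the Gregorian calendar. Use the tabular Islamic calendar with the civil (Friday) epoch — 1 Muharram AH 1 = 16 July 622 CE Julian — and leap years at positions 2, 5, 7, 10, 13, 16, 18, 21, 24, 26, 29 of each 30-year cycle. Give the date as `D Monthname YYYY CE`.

Both dates share Julian Day Number 2416122; in the Gregorian calendar that is 7 January 1903 CE.

7 January 1903 CE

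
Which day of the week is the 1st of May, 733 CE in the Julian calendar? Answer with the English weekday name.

Friday

This is JDN 1988907 (5 May 733 Gregorian).
JDN 1988907 mod 7 = 4, and JDN 0 was a Monday, so this is a Friday.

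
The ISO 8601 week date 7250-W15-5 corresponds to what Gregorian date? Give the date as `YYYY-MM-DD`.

7250-04-15

ISO week 1 of 7250 is the week containing the first Thursday of 7250.
Week 15, day 5 (Friday) lands on 7250-04-15.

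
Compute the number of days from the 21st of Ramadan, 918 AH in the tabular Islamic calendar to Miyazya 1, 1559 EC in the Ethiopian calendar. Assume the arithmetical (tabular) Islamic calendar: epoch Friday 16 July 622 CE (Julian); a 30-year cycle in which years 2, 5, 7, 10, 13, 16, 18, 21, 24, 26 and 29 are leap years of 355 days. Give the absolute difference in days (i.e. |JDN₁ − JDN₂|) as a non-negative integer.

19840

First date → JDN 2273650; second date → JDN 2293490.
The interval is |2273650 − 2293490| = 19840 days.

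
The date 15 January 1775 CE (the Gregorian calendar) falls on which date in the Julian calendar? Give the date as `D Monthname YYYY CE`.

4 January 1775 CE

The Julian–Gregorian offset here is 11 days (Julian trailing).
15 January 1775 Gregorian − 11 days → 4 January 1775 Julian.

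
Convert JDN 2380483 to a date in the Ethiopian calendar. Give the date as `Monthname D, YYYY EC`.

The Gregorian equivalent of JDN 2380483 is 10 June 1805.
In the Ethiopian calendar that day is Sene 4, 1797 EC.

Sene 4, 1797 EC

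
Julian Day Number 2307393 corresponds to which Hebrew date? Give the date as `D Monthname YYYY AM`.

11 Iyar 5365 AM

The Gregorian equivalent of JDN 2307393 is 29 April 1605.
In the Hebrew calendar that day is 11 Iyar 5365 AM.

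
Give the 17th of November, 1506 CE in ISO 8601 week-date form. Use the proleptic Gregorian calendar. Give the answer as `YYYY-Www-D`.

The weekday is Saturday (ISO weekday 6).
That Saturday belongs to ISO week 46 of ISO year 1506.

1506-W46-6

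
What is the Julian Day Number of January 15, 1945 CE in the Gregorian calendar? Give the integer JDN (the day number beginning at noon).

JDN 2451545 is 1 January 2000 CE (Gregorian); the target day is −20074 days from there, so JDN = 2431471.

2431471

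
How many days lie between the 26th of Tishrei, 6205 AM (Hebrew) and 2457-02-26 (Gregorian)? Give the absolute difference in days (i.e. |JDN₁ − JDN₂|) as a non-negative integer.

First date → JDN 2613994; second date → JDN 2618518.
The interval is |2613994 − 2618518| = 4524 days.

4524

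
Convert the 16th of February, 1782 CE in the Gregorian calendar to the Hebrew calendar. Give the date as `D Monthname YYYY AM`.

Both dates share Julian Day Number 2371969; in the Hebrew calendar that is 2 Adar 5542 AM.

2 Adar 5542 AM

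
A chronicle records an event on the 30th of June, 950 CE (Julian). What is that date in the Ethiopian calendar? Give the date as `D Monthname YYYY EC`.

The source date corresponds to 5 July 950 in the proleptic Gregorian calendar (JDN 2068226).
That day falls on 6 Hamle 942 EC in the Ethiopian calendar.

6 Hamle 942 EC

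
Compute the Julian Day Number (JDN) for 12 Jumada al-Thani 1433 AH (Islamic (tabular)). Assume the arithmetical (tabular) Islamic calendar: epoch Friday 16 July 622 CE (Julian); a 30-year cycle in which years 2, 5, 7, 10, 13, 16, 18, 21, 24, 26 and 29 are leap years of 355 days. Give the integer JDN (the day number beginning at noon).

2456052

Equivalently 4 May 2012 (Gregorian).
JDN 2451545 is 1 January 2000 CE (Gregorian); the target day is +4507 days from there, so JDN = 2456052.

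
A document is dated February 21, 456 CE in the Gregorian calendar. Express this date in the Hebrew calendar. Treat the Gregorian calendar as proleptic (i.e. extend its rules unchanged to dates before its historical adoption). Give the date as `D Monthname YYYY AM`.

27 Adar I 4216 AM

Both dates share Julian Day Number 1887662; in the Hebrew calendar that is 27 Adar I 4216 AM.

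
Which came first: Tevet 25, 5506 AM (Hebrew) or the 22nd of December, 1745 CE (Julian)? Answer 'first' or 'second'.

second

First date → JDN 2358790; second date → JDN 2358775.
JDN 2358775 < JDN 2358790, so the second date is earlier.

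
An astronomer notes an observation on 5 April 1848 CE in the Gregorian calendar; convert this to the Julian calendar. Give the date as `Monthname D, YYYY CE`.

March 24, 1848 CE

The Julian–Gregorian offset here is 12 days (Julian trailing).
5 April 1848 Gregorian − 12 days → 24 March 1848 Julian.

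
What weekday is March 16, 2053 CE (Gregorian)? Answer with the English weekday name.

Since JDN mod 7 = 6 (0 = Monday), the day is Sunday.

Sunday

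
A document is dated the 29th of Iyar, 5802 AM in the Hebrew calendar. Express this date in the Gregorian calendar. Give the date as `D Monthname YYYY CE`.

19 May 2042 CE

Julian Day Number of the source date = 2467024.
Converting JDN 2467024 to the Gregorian calendar gives 19 May 2042 CE.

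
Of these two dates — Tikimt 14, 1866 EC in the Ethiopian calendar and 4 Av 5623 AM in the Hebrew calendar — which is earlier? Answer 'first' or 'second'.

The two dates have Julian Day Numbers 2405455 and 2401707 respectively.
Since 2401707 < 2405455, the second date comes first.

second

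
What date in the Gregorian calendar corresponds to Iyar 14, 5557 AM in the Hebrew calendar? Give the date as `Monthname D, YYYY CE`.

May 10, 1797 CE

Both dates share Julian Day Number 2377531; in the Gregorian calendar that is 10 May 1797 CE.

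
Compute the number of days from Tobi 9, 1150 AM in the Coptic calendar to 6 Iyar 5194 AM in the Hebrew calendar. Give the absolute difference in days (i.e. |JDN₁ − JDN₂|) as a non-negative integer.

First date → JDN 2244830; second date → JDN 2244931.
The interval is |2244830 − 2244931| = 101 days.

101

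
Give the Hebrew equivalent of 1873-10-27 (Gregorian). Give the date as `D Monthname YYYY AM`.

Julian Day Number of the source date = 2405459.
Converting JDN 2405459 to the Hebrew calendar gives 6 Cheshvan 5634 AM.

6 Cheshvan 5634 AM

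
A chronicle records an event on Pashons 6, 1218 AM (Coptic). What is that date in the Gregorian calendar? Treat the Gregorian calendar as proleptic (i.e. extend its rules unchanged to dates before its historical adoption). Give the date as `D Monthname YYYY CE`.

11 May 1502 CE

Both dates share Julian Day Number 2269784; in the Gregorian calendar that is 11 May 1502 CE.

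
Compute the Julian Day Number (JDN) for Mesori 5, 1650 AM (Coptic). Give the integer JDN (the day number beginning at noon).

2427661

Equivalently 11 August 1934 (Gregorian).
JDN 2451545 is 1 January 2000 CE (Gregorian); the target day is −23884 days from there, so JDN = 2427661.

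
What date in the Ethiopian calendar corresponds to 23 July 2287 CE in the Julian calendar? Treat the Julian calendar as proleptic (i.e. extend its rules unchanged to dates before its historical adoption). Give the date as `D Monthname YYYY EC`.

29 Hamle 2279 EC

Both dates share Julian Day Number 2556588; in the Ethiopian calendar that is 29 Hamle 2279 EC.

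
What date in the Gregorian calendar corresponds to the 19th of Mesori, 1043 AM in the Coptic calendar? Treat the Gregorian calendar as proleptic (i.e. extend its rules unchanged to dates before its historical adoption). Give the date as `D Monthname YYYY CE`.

20 August 1327 CE

Julian Day Number of the source date = 2205968.
Converting JDN 2205968 to the Gregorian calendar gives 20 August 1327 CE.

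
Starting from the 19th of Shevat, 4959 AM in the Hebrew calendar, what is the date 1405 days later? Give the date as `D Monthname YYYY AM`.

7 Kislev 4963 AM

Counting 1405 days forward from JDN 2159010 reaches JDN 2160415, which is 7 Kislev 4963 AM.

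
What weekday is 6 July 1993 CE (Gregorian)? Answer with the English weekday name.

Since JDN mod 7 = 1 (0 = Monday), the day is Tuesday.

Tuesday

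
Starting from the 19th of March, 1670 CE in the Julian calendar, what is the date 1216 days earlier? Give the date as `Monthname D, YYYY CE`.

JDN of the 19th of March, 1670 CE = 2331103.
2331103 − 1216 = 2329887.
JDN 2329887 in the Julian calendar is November 19, 1666 CE.

November 19, 1666 CE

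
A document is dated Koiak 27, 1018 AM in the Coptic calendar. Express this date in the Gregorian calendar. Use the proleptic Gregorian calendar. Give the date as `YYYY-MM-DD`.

1301-12-31

Both dates share Julian Day Number 2196605; in the Gregorian calendar that is 31 December 1301 CE.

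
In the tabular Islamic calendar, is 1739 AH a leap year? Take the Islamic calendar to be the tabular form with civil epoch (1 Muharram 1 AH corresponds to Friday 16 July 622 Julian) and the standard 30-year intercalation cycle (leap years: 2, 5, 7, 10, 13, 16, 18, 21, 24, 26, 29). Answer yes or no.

yes

Year 1739 AH is year 29 of its 30-year cycle; leap positions are 2, 5, 7, 10, 13, 16, 18, 21, 24, 26, 29, so it is a leap year (355 days).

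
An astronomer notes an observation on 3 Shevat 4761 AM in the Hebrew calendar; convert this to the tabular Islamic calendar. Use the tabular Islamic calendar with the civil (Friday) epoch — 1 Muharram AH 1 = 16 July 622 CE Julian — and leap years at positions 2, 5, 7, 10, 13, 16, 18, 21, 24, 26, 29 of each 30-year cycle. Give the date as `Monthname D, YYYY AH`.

The source date corresponds to 7 January 1001 in the proleptic Gregorian calendar (JDN 2086674).
That day falls on 2 Safar 391 AH in the tabular Islamic calendar.

Safar 2, 391 AH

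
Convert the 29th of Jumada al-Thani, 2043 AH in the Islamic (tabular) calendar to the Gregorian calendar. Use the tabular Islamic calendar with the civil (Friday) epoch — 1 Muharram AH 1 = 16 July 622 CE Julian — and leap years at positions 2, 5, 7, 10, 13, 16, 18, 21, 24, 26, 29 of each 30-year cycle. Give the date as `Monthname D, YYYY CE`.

March 23, 2604 CE

Julian Day Number of the source date = 2672233.
Converting JDN 2672233 to the Gregorian calendar gives 23 March 2604 CE.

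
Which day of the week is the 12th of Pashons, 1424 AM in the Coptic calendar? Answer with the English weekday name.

Friday

Equivalently 18 May 1708 Gregorian, JDN 2345032.
JDN 2345032 mod 7 = 4, and JDN 0 was a Monday, so this is a Friday.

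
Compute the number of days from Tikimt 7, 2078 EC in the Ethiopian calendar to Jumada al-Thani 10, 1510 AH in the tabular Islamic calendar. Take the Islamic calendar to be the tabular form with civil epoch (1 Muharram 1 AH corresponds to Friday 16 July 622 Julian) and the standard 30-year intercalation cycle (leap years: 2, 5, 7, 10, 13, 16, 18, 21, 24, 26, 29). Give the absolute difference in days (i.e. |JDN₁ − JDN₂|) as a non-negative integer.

JDN of the first date = 2482881.
JDN of the second date = 2483336.
|2483336 − 2482881| = 455.

455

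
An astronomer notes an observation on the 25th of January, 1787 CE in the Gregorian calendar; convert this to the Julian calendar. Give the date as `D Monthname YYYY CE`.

14 January 1787 CE

For dates in this range the Gregorian date is 11 days ahead of the Julian.
25 January 1787 Gregorian − 11 days → 14 January 1787 Julian.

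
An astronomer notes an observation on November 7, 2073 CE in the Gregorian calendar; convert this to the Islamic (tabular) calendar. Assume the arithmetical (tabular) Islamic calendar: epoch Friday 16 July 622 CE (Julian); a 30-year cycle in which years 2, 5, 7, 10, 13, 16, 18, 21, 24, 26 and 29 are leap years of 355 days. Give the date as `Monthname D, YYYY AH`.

Julian Day Number of the source date = 2478519.
Converting JDN 2478519 to the tabular Islamic calendar gives 7 Dhu al-Qa'dah 1496 AH.

Dhu al-Qa'dah 7, 1496 AH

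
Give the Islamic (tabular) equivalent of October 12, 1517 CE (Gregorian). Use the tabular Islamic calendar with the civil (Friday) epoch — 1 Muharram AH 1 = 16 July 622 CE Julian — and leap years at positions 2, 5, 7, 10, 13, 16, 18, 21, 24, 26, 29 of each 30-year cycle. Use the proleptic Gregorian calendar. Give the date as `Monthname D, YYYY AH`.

Julian Day Number of the source date = 2275417.
Converting JDN 2275417 to the tabular Islamic calendar gives 16 Ramadan 923 AH.

Ramadan 16, 923 AH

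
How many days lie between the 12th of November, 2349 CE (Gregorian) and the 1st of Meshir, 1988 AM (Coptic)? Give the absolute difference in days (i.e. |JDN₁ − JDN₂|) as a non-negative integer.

First date → JDN 2579330; second date → JDN 2550932.
The interval is |2579330 − 2550932| = 28398 days.

28398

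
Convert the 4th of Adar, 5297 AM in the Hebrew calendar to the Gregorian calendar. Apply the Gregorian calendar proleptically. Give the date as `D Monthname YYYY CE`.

25 February 1537 CE

Julian Day Number of the source date = 2282493.
Converting JDN 2282493 to the Gregorian calendar gives 25 February 1537 CE.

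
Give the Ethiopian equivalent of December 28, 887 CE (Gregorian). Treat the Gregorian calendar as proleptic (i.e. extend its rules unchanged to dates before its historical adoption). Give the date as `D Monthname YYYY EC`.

27 Tahsas 880 EC

Both dates share Julian Day Number 2045392; in the Ethiopian calendar that is 27 Tahsas 880 EC.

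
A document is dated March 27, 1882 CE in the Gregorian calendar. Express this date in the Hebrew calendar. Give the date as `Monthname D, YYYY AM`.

Julian Day Number of the source date = 2408532.
Converting JDN 2408532 to the Hebrew calendar gives 7 Nisan 5642 AM.

Nisan 7, 5642 AM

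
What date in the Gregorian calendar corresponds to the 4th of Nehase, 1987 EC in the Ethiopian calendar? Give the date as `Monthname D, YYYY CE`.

August 10, 1995 CE

Both dates share Julian Day Number 2449940; in the Gregorian calendar that is 10 August 1995 CE.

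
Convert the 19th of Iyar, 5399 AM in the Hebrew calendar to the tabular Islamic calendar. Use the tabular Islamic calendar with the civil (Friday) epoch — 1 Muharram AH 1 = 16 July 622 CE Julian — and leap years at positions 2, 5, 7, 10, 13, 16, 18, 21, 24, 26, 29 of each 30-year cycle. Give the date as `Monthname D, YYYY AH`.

Both dates share Julian Day Number 2319835; in the tabular Islamic calendar that is 20 Muharram 1049 AH.

Muharram 20, 1049 AH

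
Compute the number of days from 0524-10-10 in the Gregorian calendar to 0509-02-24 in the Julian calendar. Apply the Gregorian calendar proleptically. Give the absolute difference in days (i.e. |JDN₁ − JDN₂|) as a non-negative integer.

JDN of the first date = 1912730.
JDN of the second date = 1907025.
|1907025 − 1912730| = 5705.

5705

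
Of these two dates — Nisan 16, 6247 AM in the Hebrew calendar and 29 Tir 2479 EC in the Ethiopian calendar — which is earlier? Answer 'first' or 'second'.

First date → JDN 2629517; second date → JDN 2629458.
JDN 2629458 < JDN 2629517, so the second date is earlier.

second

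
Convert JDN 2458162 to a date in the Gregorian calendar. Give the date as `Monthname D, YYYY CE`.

February 12, 2018 CE

JDN 2451545 is 1 Jan 2000; 2458162 is +6617 days from there.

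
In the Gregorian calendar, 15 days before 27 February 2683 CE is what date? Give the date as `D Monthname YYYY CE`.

JDN of 27 February 2683 CE = 2701063.
2701063 − 15 = 2701048.
JDN 2701048 in the Gregorian calendar is 12 February 2683 CE.

12 February 2683 CE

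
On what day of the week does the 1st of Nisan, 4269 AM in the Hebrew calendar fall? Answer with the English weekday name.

Equivalently 9 March 509 Gregorian, JDN 1907036.
JDN 1907036 mod 7 = 5, and JDN 0 was a Monday, so this is a Saturday.

Saturday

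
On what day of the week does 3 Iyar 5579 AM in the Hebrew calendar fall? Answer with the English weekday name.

This is JDN 2385553 (28 April 1819 Gregorian).
Since JDN mod 7 = 2 (0 = Monday), the day is Wednesday.

Wednesday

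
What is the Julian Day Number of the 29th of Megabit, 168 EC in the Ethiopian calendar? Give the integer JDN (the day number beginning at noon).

In the proleptic Gregorian calendar the same day is 24 March 176.
JDN 2400001 is 17 November 1858 CE (Gregorian), MJD 0; the target day is −614575 days from there, so JDN = 1785426.

1785426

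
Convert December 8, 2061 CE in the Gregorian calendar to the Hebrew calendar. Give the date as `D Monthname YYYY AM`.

Both dates share Julian Day Number 2474167; in the Hebrew calendar that is 25 Kislev 5822 AM.

25 Kislev 5822 AM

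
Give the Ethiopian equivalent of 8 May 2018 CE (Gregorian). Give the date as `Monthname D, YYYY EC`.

Miyazya 30, 2010 EC

Julian Day Number of the source date = 2458247.
Converting JDN 2458247 to the Ethiopian calendar gives 30 Miyazya 2010 EC.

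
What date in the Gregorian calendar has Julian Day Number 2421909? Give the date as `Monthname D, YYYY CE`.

Counting from JDN 2299161 = 15 Oct 1582 gives an offset of 122748 days.

November 11, 1918 CE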